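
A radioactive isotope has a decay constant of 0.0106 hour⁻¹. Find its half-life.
t½ = ln(2)/λ = 65.39 hours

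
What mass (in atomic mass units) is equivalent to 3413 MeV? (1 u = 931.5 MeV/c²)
m = E/c² = 3.664 u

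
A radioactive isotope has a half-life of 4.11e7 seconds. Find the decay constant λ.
λ = ln(2)/t½ = 1.686e-8 second⁻¹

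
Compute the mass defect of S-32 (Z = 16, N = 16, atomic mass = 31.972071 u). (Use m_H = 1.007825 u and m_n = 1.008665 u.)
Δm = Z·m_H + N·m_n − M = 0.2918 u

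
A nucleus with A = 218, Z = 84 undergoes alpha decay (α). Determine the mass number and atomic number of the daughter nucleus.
Daughter: A = 214, Z = 82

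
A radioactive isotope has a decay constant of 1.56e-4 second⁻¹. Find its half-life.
t½ = ln(2)/λ = 4443 seconds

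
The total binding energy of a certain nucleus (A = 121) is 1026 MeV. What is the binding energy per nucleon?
B.E./A = 1026/121 = 8.479 MeV/nucleon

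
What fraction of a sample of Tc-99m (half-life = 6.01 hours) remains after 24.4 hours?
N/N₀ = (1/2)^(t/t½) = 0.05996 = 6%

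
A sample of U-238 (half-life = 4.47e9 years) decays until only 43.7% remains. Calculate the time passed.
t = t½ × log₂(N₀/N) = 5.338e9 years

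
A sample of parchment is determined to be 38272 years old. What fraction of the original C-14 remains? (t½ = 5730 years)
N/N₀ = (1/2)^(t/t½) = 0.009758 = 0.976%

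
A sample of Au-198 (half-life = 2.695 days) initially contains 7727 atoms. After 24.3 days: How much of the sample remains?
N = N₀(1/2)^(t/t½) = 14.92 atoms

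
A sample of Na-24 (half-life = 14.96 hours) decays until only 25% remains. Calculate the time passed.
t = t½ × log₂(N₀/N) = 29.92 hours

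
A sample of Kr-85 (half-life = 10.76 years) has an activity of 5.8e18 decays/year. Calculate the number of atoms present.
N = A/λ = 9.004e19 atoms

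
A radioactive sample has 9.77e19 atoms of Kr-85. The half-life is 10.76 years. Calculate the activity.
A = λN = 6.294e18 decays/year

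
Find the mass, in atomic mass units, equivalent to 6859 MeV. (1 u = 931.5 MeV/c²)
m = E/c² = 7.363 u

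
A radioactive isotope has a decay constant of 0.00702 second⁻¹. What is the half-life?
t½ = ln(2)/λ = 98.74 seconds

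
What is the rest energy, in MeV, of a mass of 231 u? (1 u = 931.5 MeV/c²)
E = mc² = 2.152e5 MeV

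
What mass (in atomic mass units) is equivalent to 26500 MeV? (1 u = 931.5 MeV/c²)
m = E/c² = 28.45 u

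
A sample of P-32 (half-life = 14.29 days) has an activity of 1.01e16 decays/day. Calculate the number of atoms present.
N = A/λ = 2.082e17 atoms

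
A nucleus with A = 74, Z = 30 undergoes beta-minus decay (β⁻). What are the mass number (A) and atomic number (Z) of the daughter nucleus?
Daughter: A = 74, Z = 31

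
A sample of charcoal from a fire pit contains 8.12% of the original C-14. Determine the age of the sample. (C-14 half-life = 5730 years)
Age = t½ × log₂(1/ratio) = 20760 years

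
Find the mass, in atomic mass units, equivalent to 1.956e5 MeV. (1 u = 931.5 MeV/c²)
m = E/c² = 210 u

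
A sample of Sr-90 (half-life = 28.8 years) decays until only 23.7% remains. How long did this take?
t = t½ × log₂(N₀/N) = 59.82 years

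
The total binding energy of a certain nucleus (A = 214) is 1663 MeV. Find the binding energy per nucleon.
B.E./A = 1663/214 = 7.771 MeV/nucleon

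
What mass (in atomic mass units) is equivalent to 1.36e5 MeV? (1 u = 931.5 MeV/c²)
m = E/c² = 146 u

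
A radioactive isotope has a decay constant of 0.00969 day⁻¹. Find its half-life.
t½ = ln(2)/λ = 71.53 days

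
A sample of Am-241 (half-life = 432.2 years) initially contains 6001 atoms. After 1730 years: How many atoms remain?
N = N₀(1/2)^(t/t½) = 374.3 atoms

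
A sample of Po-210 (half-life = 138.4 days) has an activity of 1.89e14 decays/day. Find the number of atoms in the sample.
N = A/λ = 3.774e16 atoms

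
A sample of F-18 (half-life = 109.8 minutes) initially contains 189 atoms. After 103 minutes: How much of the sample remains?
N = N₀(1/2)^(t/t½) = 98.64 atoms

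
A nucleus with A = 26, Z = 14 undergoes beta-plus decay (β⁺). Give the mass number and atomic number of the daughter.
Daughter: A = 26, Z = 13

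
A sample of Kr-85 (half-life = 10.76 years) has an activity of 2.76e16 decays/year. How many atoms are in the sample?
N = A/λ = 4.284e17 atoms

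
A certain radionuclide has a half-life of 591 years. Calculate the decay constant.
λ = ln(2)/t½ = 0.001173 year⁻¹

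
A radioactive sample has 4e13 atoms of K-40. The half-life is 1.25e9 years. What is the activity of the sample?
A = λN = 22180 decays/year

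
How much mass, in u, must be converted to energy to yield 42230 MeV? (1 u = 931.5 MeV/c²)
m = E/c² = 45.34 u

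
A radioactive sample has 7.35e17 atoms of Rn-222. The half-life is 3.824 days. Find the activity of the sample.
A = λN = 1.332e17 decays/day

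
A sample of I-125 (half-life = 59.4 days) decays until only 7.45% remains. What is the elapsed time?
t = t½ × log₂(N₀/N) = 222.5 days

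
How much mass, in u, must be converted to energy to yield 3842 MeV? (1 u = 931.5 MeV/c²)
m = E/c² = 4.125 u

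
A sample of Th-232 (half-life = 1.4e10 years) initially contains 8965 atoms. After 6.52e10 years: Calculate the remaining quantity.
N = N₀(1/2)^(t/t½) = 355.3 atoms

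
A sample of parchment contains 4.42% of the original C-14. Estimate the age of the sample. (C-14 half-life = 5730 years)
Age = t½ × log₂(1/ratio) = 25780 years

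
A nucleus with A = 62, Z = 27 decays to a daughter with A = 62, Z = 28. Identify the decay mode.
ΔA = 0, ΔZ = +1 ⇒ beta-minus decay (β⁻)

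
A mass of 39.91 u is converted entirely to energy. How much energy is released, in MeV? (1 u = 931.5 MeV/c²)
E = mc² = 37180 MeV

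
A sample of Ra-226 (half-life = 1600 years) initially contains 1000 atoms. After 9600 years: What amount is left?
N = N₀(1/2)^(t/t½) = 15.62 atoms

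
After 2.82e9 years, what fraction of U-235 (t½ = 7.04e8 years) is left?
N/N₀ = (1/2)^(t/t½) = 0.06225 = 6.23%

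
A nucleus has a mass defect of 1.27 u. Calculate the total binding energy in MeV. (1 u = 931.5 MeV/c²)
B.E. = Δm × 931.5 = 1183 MeV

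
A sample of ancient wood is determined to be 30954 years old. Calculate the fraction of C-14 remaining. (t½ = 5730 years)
N/N₀ = (1/2)^(t/t½) = 0.02365 = 2.36%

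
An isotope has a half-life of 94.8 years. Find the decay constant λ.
λ = ln(2)/t½ = 0.007312 year⁻¹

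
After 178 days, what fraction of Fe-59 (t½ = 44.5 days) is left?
N/N₀ = (1/2)^(t/t½) = 0.0625 = 6.25%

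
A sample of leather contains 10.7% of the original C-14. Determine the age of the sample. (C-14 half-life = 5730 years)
Age = t½ × log₂(1/ratio) = 18480 years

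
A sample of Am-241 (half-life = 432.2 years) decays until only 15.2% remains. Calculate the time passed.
t = t½ × log₂(N₀/N) = 1175 years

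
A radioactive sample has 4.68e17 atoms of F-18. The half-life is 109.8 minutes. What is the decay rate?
A = λN = 2.954e15 decays/minute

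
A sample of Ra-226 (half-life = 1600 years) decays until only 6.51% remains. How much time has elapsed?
t = t½ × log₂(N₀/N) = 6306 years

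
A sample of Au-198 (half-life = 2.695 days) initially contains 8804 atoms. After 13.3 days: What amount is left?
N = N₀(1/2)^(t/t½) = 287.8 atoms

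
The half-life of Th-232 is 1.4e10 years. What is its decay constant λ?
λ = ln(2)/t½ = 4.951e-11 year⁻¹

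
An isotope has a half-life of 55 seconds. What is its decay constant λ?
λ = ln(2)/t½ = 0.0126 second⁻¹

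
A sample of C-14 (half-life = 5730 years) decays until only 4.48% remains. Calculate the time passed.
t = t½ × log₂(N₀/N) = 25670 years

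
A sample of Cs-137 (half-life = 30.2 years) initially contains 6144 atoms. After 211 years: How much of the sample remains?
N = N₀(1/2)^(t/t½) = 48.44 atoms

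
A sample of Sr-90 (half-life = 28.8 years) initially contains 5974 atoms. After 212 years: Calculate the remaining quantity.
N = N₀(1/2)^(t/t½) = 36.34 atoms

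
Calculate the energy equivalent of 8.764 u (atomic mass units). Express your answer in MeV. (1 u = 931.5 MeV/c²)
E = mc² = 8164 MeV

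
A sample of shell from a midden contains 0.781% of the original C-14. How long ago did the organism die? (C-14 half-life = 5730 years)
Age = t½ × log₂(1/ratio) = 40110 years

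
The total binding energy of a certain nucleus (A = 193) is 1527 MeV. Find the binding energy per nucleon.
B.E./A = 1527/193 = 7.912 MeV/nucleon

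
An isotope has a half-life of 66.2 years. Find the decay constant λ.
λ = ln(2)/t½ = 0.01047 year⁻¹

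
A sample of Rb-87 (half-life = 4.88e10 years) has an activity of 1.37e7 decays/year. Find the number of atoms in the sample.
N = A/λ = 9.645e17 atoms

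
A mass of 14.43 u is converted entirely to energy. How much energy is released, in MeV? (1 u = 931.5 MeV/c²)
E = mc² = 13440 MeV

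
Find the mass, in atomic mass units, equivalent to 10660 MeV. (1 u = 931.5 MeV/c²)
m = E/c² = 11.44 u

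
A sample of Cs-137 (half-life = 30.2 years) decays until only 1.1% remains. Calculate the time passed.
t = t½ × log₂(N₀/N) = 196.5 years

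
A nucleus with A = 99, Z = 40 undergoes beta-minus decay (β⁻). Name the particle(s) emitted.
β⁻: electron (e⁻) + antineutrino (ν̄ₑ)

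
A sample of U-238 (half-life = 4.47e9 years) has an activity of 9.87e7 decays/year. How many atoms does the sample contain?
N = A/λ = 6.365e17 atoms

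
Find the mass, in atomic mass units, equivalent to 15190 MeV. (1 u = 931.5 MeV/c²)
m = E/c² = 16.31 u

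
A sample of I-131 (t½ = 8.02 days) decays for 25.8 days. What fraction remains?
N/N₀ = (1/2)^(t/t½) = 0.1075 = 10.8%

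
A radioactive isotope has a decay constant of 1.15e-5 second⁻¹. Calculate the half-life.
t½ = ln(2)/λ = 60270 seconds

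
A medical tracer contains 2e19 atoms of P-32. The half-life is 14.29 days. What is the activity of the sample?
A = λN = 9.701e17 decays/day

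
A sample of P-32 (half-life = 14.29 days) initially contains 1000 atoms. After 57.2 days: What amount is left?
N = N₀(1/2)^(t/t½) = 62.38 atoms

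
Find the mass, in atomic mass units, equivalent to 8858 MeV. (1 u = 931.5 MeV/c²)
m = E/c² = 9.509 u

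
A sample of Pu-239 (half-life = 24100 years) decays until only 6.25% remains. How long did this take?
t = t½ × log₂(N₀/N) = 96400 years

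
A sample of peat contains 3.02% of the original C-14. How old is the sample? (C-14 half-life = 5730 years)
Age = t½ × log₂(1/ratio) = 28930 years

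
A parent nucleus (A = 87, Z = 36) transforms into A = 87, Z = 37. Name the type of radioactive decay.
ΔA = 0, ΔZ = +1 ⇒ beta-minus decay (β⁻)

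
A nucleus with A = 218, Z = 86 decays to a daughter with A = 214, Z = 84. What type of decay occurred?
ΔA = -4, ΔZ = -2 ⇒ alpha decay (α)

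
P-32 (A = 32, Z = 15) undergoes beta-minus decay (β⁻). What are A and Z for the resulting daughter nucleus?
Daughter: A = 32, Z = 16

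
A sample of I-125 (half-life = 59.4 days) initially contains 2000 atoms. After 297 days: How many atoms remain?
N = N₀(1/2)^(t/t½) = 62.5 atoms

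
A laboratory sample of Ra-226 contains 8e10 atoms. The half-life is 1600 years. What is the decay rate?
A = λN = 3.466e7 decays/year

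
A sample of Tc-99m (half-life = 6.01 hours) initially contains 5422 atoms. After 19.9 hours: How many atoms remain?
N = N₀(1/2)^(t/t½) = 546.3 atoms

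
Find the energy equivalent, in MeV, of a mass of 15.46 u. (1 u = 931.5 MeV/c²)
E = mc² = 14400 MeV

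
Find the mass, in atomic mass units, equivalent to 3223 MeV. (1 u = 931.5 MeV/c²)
m = E/c² = 3.46 u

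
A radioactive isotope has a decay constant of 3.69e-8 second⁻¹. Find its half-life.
t½ = ln(2)/λ = 1.878e7 seconds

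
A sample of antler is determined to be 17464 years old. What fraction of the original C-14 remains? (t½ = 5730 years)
N/N₀ = (1/2)^(t/t½) = 0.1209 = 12.1%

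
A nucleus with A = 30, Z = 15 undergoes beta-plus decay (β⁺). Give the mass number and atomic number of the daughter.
Daughter: A = 30, Z = 14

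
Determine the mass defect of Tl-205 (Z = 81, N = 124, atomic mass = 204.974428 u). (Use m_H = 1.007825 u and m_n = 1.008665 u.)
Δm = Z·m_H + N·m_n − M = 1.734 u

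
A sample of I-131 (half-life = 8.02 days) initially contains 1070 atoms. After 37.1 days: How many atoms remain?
N = N₀(1/2)^(t/t½) = 43.33 atoms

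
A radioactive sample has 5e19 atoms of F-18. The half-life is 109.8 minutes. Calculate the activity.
A = λN = 3.156e17 decays/minute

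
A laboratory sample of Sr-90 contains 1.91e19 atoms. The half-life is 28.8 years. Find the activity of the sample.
A = λN = 4.597e17 decays/year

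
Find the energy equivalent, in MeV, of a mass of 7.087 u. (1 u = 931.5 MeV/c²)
E = mc² = 6602 MeV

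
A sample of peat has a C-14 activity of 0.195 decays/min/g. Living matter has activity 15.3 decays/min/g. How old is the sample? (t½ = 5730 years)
Age = t½ × log₂(A₀/A) = 36060 years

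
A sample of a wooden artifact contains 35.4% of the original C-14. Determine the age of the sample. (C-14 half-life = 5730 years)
Age = t½ × log₂(1/ratio) = 8585 years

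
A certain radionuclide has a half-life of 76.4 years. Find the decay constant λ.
λ = ln(2)/t½ = 0.009073 year⁻¹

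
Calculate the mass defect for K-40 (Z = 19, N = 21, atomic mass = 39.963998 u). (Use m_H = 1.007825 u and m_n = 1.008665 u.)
Δm = Z·m_H + N·m_n − M = 0.3666 u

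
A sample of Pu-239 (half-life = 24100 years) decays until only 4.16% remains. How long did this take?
t = t½ × log₂(N₀/N) = 1.106e5 years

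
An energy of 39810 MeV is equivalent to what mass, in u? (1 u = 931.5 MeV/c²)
m = E/c² = 42.74 u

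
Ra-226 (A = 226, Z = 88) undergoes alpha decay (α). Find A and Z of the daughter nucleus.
Daughter: A = 222, Z = 86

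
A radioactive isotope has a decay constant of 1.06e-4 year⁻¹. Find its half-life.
t½ = ln(2)/λ = 6539 years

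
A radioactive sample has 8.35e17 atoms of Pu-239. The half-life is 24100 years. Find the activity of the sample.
A = λN = 2.402e13 decays/year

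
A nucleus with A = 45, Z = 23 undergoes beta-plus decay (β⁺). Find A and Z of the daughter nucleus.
Daughter: A = 45, Z = 22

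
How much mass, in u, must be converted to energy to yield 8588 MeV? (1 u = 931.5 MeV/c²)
m = E/c² = 9.22 u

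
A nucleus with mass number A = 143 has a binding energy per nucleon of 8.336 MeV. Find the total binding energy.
B.E. = 8.336 × 143 = 1192 MeV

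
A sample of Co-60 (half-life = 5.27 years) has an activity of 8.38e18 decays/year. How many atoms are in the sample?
N = A/λ = 6.371e19 atoms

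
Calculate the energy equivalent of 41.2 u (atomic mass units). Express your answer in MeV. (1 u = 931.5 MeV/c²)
E = mc² = 38380 MeV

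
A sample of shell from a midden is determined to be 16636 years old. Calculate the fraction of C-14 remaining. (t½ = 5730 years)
N/N₀ = (1/2)^(t/t½) = 0.1337 = 13.4%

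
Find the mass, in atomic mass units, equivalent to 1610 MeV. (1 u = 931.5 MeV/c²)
m = E/c² = 1.728 u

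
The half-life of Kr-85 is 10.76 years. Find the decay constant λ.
λ = ln(2)/t½ = 0.06442 year⁻¹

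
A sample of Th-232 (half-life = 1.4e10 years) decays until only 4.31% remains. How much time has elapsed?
t = t½ × log₂(N₀/N) = 6.351e10 years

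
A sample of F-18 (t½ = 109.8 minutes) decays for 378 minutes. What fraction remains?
N/N₀ = (1/2)^(t/t½) = 0.09197 = 9.2%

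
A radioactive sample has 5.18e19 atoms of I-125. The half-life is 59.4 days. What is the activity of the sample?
A = λN = 6.045e17 decays/day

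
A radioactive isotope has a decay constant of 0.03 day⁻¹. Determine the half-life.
t½ = ln(2)/λ = 23.1 days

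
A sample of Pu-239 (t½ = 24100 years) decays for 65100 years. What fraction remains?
N/N₀ = (1/2)^(t/t½) = 0.1538 = 15.4%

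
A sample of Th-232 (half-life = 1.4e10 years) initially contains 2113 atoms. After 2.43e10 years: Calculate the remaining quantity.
N = N₀(1/2)^(t/t½) = 634.5 atoms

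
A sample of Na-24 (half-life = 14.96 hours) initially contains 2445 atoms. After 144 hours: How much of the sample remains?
N = N₀(1/2)^(t/t½) = 3.095 atoms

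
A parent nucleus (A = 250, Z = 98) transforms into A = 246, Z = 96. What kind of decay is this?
ΔA = -4, ΔZ = -2 ⇒ alpha decay (α)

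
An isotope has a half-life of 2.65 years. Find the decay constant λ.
λ = ln(2)/t½ = 0.2616 year⁻¹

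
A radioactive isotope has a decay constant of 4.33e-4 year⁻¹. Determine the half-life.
t½ = ln(2)/λ = 1601 years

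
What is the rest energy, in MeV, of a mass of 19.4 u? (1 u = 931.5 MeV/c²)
E = mc² = 18070 MeV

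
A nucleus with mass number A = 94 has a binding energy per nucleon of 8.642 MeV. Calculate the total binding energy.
B.E. = 8.642 × 94 = 812.3 MeV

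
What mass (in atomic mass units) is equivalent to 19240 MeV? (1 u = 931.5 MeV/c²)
m = E/c² = 20.65 u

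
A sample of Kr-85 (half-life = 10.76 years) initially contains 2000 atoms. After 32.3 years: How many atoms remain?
N = N₀(1/2)^(t/t½) = 249.7 atoms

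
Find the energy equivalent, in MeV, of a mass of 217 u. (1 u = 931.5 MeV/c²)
E = mc² = 2.021e5 MeV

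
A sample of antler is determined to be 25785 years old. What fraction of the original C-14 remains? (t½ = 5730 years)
N/N₀ = (1/2)^(t/t½) = 0.04419 = 4.42%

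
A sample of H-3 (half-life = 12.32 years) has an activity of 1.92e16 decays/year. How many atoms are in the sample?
N = A/λ = 3.413e17 atoms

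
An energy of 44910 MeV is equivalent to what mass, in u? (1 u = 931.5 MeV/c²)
m = E/c² = 48.21 u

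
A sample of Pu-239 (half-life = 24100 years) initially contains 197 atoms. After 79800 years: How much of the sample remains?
N = N₀(1/2)^(t/t½) = 19.85 atoms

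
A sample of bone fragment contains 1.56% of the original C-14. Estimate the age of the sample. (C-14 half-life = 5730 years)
Age = t½ × log₂(1/ratio) = 34390 years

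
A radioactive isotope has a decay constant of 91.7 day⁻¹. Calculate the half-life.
t½ = ln(2)/λ = 0.007559 days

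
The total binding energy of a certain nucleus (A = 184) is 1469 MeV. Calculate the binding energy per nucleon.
B.E./A = 1469/184 = 7.984 MeV/nucleon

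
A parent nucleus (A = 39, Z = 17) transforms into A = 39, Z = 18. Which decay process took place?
ΔA = 0, ΔZ = +1 ⇒ beta-minus decay (β⁻)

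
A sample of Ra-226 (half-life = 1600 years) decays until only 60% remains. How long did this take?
t = t½ × log₂(N₀/N) = 1179 years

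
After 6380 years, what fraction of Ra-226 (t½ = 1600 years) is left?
N/N₀ = (1/2)^(t/t½) = 0.06304 = 6.3%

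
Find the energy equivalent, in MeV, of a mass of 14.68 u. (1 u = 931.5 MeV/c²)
E = mc² = 13670 MeV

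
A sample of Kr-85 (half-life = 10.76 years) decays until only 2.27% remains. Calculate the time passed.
t = t½ × log₂(N₀/N) = 58.76 years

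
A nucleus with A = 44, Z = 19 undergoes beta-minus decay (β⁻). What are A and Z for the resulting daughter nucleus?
Daughter: A = 44, Z = 20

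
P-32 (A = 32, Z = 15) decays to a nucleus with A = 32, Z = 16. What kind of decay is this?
ΔA = 0, ΔZ = +1 ⇒ beta-minus decay (β⁻)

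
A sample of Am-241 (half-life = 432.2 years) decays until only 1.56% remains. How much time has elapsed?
t = t½ × log₂(N₀/N) = 2594 years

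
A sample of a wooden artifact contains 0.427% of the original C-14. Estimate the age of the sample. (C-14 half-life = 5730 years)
Age = t½ × log₂(1/ratio) = 45100 years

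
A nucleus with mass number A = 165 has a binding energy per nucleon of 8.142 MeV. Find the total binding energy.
B.E. = 8.142 × 165 = 1343 MeV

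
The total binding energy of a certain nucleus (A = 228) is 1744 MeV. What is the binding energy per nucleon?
B.E./A = 1744/228 = 7.649 MeV/nucleon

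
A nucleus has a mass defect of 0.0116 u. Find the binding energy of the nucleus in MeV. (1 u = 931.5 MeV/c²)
B.E. = Δm × 931.5 = 10.81 MeV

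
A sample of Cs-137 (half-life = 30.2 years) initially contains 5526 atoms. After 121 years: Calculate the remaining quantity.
N = N₀(1/2)^(t/t½) = 343.8 atoms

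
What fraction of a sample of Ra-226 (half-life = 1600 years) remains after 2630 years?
N/N₀ = (1/2)^(t/t½) = 0.32 = 32%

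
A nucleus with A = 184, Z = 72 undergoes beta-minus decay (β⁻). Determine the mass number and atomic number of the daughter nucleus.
Daughter: A = 184, Z = 73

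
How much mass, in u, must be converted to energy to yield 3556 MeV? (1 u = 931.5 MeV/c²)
m = E/c² = 3.817 u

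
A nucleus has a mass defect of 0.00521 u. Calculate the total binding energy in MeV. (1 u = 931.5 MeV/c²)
B.E. = Δm × 931.5 = 4.853 MeV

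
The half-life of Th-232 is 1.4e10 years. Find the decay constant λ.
λ = ln(2)/t½ = 4.951e-11 year⁻¹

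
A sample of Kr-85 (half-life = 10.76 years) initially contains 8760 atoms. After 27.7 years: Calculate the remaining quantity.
N = N₀(1/2)^(t/t½) = 1471 atoms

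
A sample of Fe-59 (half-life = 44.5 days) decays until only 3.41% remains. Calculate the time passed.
t = t½ × log₂(N₀/N) = 216.9 days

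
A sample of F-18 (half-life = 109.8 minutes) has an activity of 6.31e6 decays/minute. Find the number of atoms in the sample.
N = A/λ = 9.996e8 atoms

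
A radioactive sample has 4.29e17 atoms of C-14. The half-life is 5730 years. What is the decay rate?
A = λN = 5.19e13 decays/year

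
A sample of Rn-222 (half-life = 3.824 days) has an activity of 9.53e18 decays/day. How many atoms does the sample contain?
N = A/λ = 5.258e19 atoms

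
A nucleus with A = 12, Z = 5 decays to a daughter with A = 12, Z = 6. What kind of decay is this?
ΔA = 0, ΔZ = +1 ⇒ beta-minus decay (β⁻)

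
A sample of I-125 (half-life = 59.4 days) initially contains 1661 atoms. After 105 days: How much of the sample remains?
N = N₀(1/2)^(t/t½) = 487.8 atoms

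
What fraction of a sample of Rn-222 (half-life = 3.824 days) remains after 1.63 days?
N/N₀ = (1/2)^(t/t½) = 0.7442 = 74.4%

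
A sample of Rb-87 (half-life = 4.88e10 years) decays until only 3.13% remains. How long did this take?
t = t½ × log₂(N₀/N) = 2.439e11 years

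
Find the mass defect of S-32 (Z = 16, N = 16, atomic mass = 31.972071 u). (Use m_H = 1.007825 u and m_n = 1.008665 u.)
Δm = Z·m_H + N·m_n − M = 0.2918 u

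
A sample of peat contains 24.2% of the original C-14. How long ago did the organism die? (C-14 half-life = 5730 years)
Age = t½ × log₂(1/ratio) = 11730 years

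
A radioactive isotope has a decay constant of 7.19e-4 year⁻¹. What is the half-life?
t½ = ln(2)/λ = 964 years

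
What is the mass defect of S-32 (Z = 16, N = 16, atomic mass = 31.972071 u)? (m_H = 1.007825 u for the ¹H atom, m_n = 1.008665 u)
Δm = Z·m_H + N·m_n − M = 0.2918 u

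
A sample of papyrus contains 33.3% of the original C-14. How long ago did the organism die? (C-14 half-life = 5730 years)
Age = t½ × log₂(1/ratio) = 9090 years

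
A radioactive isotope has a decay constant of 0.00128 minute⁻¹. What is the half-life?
t½ = ln(2)/λ = 541.5 minutes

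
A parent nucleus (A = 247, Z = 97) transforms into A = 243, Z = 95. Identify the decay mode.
ΔA = -4, ΔZ = -2 ⇒ alpha decay (α)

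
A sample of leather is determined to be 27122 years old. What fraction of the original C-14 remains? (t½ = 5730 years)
N/N₀ = (1/2)^(t/t½) = 0.03759 = 3.76%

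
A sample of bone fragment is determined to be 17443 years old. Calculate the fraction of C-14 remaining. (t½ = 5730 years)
N/N₀ = (1/2)^(t/t½) = 0.1212 = 12.1%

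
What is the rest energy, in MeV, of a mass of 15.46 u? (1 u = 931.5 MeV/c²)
E = mc² = 14400 MeV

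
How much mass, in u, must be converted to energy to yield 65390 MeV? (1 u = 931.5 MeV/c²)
m = E/c² = 70.2 u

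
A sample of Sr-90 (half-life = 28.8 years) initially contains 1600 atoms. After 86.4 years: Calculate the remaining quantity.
N = N₀(1/2)^(t/t½) = 200 atoms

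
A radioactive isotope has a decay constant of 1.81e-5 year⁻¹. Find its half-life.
t½ = ln(2)/λ = 38300 years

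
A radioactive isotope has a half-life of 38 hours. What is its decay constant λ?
λ = ln(2)/t½ = 0.01824 hour⁻¹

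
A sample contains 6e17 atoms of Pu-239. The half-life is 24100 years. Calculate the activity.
A = λN = 1.726e13 decays/year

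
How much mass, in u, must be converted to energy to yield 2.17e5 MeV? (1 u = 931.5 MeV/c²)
m = E/c² = 233 u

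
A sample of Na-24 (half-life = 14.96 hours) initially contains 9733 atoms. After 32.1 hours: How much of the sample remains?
N = N₀(1/2)^(t/t½) = 2199 atoms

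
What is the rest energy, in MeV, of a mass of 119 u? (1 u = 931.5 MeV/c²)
E = mc² = 1.108e5 MeV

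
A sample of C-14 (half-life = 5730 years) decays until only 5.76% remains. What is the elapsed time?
t = t½ × log₂(N₀/N) = 23590 years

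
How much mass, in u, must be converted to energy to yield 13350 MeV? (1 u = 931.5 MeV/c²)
m = E/c² = 14.33 u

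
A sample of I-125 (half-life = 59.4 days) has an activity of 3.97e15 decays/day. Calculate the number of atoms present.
N = A/λ = 3.402e17 atoms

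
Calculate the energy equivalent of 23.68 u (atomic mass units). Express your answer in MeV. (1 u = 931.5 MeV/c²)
E = mc² = 22060 MeV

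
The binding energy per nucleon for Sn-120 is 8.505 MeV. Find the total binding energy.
B.E. = 8.505 × 120 = 1021 MeV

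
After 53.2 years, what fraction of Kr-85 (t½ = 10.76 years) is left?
N/N₀ = (1/2)^(t/t½) = 0.03248 = 3.25%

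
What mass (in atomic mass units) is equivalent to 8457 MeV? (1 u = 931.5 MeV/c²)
m = E/c² = 9.079 u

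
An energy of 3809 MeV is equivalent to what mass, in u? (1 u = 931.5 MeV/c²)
m = E/c² = 4.089 u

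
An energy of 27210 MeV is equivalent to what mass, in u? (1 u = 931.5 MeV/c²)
m = E/c² = 29.21 u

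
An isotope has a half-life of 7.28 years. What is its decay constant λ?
λ = ln(2)/t½ = 0.09521 year⁻¹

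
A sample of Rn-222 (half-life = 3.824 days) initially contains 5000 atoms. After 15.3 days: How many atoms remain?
N = N₀(1/2)^(t/t½) = 312.3 atoms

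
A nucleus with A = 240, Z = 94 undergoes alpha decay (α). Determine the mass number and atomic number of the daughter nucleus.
Daughter: A = 236, Z = 92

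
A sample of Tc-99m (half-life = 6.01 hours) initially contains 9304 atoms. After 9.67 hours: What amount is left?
N = N₀(1/2)^(t/t½) = 3050 atoms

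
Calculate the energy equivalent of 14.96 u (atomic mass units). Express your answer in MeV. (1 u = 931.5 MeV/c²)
E = mc² = 13940 MeV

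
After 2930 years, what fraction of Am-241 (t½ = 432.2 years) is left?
N/N₀ = (1/2)^(t/t½) = 0.009104 = 0.91%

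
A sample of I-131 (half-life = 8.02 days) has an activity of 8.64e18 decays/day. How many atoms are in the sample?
N = A/λ = 9.997e19 atoms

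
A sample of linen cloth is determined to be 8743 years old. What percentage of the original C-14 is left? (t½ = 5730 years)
N/N₀ = (1/2)^(t/t½) = 0.3473 = 34.7%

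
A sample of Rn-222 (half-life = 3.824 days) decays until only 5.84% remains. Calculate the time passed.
t = t½ × log₂(N₀/N) = 15.67 days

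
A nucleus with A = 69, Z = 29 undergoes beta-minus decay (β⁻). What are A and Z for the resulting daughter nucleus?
Daughter: A = 69, Z = 30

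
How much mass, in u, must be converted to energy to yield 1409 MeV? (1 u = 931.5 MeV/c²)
m = E/c² = 1.513 u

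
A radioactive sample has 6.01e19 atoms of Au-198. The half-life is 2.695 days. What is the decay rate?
A = λN = 1.546e19 decays/day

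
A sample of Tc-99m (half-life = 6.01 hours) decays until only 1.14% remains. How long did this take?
t = t½ × log₂(N₀/N) = 38.79 hours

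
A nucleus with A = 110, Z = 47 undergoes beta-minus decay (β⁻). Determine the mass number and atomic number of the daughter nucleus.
Daughter: A = 110, Z = 48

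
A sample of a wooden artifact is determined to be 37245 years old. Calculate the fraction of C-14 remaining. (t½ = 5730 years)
N/N₀ = (1/2)^(t/t½) = 0.01105 = 1.1%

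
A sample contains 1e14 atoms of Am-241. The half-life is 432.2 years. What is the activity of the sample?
A = λN = 1.604e11 decays/year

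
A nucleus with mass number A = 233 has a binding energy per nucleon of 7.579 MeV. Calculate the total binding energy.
B.E. = 7.579 × 233 = 1766 MeV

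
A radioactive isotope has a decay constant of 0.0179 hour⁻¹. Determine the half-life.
t½ = ln(2)/λ = 38.72 hours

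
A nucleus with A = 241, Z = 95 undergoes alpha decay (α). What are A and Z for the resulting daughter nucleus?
Daughter: A = 237, Z = 93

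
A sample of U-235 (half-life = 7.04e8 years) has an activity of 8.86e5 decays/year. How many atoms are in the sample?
N = A/λ = 8.999e14 atoms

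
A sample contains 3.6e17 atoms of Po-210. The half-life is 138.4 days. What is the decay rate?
A = λN = 1.803e15 decays/day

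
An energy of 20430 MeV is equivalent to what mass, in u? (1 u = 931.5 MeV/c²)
m = E/c² = 21.93 u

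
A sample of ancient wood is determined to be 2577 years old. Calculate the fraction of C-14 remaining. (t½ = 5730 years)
N/N₀ = (1/2)^(t/t½) = 0.7322 = 73.2%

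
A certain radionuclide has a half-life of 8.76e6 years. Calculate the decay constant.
λ = ln(2)/t½ = 7.913e-8 year⁻¹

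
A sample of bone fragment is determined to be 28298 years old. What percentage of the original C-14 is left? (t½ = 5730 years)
N/N₀ = (1/2)^(t/t½) = 0.03261 = 3.26%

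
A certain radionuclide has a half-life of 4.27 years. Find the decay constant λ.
λ = ln(2)/t½ = 0.1623 year⁻¹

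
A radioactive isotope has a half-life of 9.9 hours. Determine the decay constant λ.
λ = ln(2)/t½ = 0.07001 hour⁻¹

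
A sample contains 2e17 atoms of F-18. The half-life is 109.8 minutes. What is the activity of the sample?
A = λN = 1.263e15 decays/minute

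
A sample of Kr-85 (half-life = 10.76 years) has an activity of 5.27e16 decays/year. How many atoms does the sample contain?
N = A/λ = 8.181e17 atoms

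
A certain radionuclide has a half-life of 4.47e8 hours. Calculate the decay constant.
λ = ln(2)/t½ = 1.551e-9 hour⁻¹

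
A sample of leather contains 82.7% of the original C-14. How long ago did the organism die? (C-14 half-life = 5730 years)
Age = t½ × log₂(1/ratio) = 1570 years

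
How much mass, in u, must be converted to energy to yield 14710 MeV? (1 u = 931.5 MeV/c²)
m = E/c² = 15.79 u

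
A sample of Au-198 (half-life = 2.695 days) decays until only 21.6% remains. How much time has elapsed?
t = t½ × log₂(N₀/N) = 5.958 days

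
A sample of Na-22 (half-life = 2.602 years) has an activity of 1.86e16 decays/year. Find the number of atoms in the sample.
N = A/λ = 6.982e16 atoms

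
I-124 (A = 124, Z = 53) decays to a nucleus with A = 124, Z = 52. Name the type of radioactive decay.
ΔA = 0, ΔZ = -1 ⇒ beta-plus decay (β⁺) or electron capture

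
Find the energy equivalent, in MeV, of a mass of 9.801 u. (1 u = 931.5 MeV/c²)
E = mc² = 9130 MeV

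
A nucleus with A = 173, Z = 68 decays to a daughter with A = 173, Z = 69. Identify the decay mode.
ΔA = 0, ΔZ = +1 ⇒ beta-minus decay (β⁻)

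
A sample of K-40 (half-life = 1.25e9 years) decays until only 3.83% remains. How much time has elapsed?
t = t½ × log₂(N₀/N) = 5.883e9 years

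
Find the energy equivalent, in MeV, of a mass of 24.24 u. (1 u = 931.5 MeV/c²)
E = mc² = 22580 MeV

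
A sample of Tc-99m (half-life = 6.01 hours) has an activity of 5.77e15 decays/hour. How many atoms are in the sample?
N = A/λ = 5.003e16 atoms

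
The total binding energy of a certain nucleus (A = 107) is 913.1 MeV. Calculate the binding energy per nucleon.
B.E./A = 913.1/107 = 8.534 MeV/nucleon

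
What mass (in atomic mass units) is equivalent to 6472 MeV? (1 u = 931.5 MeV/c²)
m = E/c² = 6.948 u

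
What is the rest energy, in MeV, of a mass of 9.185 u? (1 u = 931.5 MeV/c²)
E = mc² = 8556 MeV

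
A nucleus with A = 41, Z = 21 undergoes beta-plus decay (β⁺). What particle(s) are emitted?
β⁺: positron (e⁺) + neutrino (νₑ)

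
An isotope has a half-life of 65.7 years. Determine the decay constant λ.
λ = ln(2)/t½ = 0.01055 year⁻¹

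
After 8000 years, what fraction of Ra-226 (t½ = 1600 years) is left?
N/N₀ = (1/2)^(t/t½) = 0.03125 = 3.12%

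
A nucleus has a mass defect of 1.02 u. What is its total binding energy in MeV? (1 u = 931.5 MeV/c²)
B.E. = Δm × 931.5 = 950.1 MeV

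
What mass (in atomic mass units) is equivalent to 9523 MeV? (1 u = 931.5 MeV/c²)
m = E/c² = 10.22 u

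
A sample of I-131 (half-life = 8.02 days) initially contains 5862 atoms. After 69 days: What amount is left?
N = N₀(1/2)^(t/t½) = 15.07 atoms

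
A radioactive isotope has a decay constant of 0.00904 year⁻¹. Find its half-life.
t½ = ln(2)/λ = 76.68 years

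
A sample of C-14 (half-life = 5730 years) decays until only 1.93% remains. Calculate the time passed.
t = t½ × log₂(N₀/N) = 32630 years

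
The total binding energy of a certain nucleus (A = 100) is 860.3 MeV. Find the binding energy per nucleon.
B.E./A = 860.3/100 = 8.603 MeV/nucleon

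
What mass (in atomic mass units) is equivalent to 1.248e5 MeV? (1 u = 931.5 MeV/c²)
m = E/c² = 134 u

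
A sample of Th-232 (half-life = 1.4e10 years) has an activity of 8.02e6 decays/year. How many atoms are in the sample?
N = A/λ = 1.62e17 atoms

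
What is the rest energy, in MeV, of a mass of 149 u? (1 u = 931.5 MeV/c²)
E = mc² = 1.388e5 MeV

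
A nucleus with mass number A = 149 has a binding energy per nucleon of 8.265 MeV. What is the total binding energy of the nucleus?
B.E. = 8.265 × 149 = 1231 MeV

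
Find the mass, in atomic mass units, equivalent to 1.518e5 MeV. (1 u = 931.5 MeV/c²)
m = E/c² = 163 u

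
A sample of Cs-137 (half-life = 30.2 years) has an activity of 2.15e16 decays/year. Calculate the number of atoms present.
N = A/λ = 9.367e17 atoms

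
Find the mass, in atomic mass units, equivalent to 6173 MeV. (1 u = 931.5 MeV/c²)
m = E/c² = 6.627 u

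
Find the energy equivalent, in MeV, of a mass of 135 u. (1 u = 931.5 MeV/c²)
E = mc² = 1.258e5 MeV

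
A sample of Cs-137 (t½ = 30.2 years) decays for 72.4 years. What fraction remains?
N/N₀ = (1/2)^(t/t½) = 0.1898 = 19%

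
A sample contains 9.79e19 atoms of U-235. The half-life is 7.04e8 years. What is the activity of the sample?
A = λN = 9.639e10 decays/year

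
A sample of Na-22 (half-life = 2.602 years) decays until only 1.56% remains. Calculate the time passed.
t = t½ × log₂(N₀/N) = 15.62 years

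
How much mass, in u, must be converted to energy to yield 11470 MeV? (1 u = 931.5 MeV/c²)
m = E/c² = 12.31 u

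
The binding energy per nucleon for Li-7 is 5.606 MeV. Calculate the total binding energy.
B.E. = 5.606 × 7 = 39.24 MeV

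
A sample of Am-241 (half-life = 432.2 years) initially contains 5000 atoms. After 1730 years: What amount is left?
N = N₀(1/2)^(t/t½) = 311.9 atoms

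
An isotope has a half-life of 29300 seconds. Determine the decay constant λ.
λ = ln(2)/t½ = 2.366e-5 second⁻¹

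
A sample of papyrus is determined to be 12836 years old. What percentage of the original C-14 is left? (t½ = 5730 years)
N/N₀ = (1/2)^(t/t½) = 0.2117 = 21.2%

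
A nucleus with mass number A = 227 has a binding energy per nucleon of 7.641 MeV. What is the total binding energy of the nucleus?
B.E. = 7.641 × 227 = 1735 MeV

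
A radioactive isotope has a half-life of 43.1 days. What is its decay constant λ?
λ = ln(2)/t½ = 0.01608 day⁻¹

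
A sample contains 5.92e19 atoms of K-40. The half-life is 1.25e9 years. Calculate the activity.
A = λN = 3.283e10 decays/year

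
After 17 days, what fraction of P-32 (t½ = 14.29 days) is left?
N/N₀ = (1/2)^(t/t½) = 0.4384 = 43.8%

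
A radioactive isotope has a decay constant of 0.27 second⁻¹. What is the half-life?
t½ = ln(2)/λ = 2.567 seconds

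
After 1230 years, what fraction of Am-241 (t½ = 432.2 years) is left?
N/N₀ = (1/2)^(t/t½) = 0.1391 = 13.9%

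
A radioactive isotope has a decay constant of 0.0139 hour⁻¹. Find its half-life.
t½ = ln(2)/λ = 49.87 hours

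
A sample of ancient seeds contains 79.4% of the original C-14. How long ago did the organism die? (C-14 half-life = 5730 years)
Age = t½ × log₂(1/ratio) = 1907 years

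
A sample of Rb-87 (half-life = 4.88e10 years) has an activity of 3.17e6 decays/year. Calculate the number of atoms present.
N = A/λ = 2.232e17 atoms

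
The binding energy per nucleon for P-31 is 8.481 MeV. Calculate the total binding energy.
B.E. = 8.481 × 31 = 262.9 MeV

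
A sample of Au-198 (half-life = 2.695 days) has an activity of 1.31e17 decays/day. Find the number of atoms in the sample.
N = A/λ = 5.093e17 atoms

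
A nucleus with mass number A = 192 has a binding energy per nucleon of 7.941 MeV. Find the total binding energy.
B.E. = 7.941 × 192 = 1525 MeV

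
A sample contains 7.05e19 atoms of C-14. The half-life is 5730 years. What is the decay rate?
A = λN = 8.528e15 decays/year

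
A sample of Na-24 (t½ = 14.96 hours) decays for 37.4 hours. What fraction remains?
N/N₀ = (1/2)^(t/t½) = 0.1768 = 17.7%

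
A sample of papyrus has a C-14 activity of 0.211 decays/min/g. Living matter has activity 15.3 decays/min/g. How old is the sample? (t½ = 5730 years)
Age = t½ × log₂(A₀/A) = 35410 years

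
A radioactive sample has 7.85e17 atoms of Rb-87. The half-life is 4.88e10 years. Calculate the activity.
A = λN = 1.115e7 decays/year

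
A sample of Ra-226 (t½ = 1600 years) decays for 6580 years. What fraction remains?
N/N₀ = (1/2)^(t/t½) = 0.05781 = 5.78%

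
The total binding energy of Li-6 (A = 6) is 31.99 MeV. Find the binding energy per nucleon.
B.E./A = 31.99/6 = 5.332 MeV/nucleon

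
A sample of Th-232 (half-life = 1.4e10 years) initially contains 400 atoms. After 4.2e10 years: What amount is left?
N = N₀(1/2)^(t/t½) = 50 atoms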